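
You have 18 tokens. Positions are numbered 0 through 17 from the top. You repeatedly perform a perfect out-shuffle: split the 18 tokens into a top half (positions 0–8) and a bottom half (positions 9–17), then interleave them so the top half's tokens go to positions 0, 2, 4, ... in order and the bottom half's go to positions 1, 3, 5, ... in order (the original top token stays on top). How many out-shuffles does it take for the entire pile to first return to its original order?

The out-shuffle permutes the 18 positions with cycle lengths [1, 1, 8, 8].
Every token is home exactly when every cycle has completed a whole number of laps, i.e. after lcm(1, 8) = 8 out-shuffles.

8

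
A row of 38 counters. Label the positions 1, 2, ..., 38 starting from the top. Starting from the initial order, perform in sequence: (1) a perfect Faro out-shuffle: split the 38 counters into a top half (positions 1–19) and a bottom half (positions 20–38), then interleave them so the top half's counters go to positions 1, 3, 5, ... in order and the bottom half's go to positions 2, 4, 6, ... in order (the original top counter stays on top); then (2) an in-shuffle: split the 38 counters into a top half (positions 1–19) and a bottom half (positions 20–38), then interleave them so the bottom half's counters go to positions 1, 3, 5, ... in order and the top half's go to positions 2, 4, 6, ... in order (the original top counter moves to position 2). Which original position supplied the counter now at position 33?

37

Undo the operations in reverse order, starting from position 33:
  undo op 2 (in-shuffle, from bottom half): 33 ← 36
  undo op 1 (out-shuffle, from bottom half): 36 ← 37
So the counter at position 33 came from original position 37.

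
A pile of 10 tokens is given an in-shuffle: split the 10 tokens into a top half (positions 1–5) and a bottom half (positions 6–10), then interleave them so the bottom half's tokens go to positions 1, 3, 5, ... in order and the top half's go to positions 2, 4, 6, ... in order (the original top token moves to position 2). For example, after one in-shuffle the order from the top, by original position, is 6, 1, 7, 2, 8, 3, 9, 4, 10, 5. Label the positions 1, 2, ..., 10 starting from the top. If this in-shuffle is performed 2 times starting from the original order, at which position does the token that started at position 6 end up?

Track the token's position through each in-shuffle:
6 → 1 → 2

2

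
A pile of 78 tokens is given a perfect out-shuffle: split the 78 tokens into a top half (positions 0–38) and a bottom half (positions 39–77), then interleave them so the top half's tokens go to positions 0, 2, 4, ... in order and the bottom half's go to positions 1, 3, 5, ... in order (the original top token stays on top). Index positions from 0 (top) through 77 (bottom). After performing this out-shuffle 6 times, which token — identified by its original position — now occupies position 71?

Work backwards from position 71, undoing one out-shuffle at a time:
71 ← 74 ← 37 ← 57 ← 67 ← 72 ← 36
So the token now at position 71 started at position 36.

36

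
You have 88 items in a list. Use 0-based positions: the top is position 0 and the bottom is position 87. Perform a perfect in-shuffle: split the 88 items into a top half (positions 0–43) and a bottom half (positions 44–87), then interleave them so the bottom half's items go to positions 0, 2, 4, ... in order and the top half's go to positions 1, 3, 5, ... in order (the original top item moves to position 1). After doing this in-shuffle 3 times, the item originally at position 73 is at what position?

57

Track the item's position through each in-shuffle:
73 → 58 → 28 → 57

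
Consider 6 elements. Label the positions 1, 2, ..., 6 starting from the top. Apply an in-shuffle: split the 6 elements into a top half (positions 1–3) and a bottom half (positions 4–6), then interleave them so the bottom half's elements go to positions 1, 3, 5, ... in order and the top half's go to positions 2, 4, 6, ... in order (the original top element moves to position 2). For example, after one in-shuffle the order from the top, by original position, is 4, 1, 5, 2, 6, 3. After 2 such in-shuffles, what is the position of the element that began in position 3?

Track the element's position through each in-shuffle:
3 → 6 → 5

5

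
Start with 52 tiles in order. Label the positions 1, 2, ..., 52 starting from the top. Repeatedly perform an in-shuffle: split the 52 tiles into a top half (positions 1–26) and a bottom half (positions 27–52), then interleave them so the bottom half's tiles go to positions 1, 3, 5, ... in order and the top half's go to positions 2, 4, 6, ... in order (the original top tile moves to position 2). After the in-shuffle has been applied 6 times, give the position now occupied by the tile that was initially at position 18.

39

Track the tile's position through each in-shuffle:
18 → 36 → 19 → 38 → 23 → 46 → 39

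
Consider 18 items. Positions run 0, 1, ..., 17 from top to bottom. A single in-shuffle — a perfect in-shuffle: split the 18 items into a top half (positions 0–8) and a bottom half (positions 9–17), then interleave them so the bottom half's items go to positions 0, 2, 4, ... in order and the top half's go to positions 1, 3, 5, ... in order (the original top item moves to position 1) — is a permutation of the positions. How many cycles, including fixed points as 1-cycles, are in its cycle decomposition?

Trace each unvisited position around until it returns:
(0 1 3 7 15 12 ... len 18)
1 cycle in total.

1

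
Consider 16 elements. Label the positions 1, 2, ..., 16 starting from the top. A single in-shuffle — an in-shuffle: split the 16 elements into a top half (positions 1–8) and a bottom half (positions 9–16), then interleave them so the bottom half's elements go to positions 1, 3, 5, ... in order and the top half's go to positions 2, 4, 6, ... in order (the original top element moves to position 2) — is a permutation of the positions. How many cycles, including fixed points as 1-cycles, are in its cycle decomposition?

2

Trace each unvisited position around until it returns:
(1 2 4 8 16 15 13 9) (3 6 12 7 14 11 5 10)
2 cycles in total.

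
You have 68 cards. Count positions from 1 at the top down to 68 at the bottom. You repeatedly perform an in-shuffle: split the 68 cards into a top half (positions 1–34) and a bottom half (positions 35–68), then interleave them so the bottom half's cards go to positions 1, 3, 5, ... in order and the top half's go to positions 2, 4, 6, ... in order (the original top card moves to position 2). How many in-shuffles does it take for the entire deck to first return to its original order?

22

The in-shuffle permutes the 68 positions with cycle lengths [2, 11, 11, 22, 22].
Every card is home exactly when every cycle has completed a whole number of laps, i.e. after lcm(2, 11, 22) = 22 in-shuffles.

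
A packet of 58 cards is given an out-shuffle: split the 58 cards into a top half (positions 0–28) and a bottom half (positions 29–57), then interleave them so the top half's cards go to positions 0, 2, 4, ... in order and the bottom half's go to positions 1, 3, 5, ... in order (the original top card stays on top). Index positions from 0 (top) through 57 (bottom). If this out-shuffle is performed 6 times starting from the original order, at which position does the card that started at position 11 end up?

20

Track the card's position through each out-shuffle:
11 → 22 → 44 → 31 → 5 → 10 → 20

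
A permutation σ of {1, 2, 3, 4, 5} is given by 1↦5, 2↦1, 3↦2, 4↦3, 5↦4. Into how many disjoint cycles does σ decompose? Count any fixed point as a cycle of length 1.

1

Cycle decomposition: (1 5 4 3 2).
1 cycle.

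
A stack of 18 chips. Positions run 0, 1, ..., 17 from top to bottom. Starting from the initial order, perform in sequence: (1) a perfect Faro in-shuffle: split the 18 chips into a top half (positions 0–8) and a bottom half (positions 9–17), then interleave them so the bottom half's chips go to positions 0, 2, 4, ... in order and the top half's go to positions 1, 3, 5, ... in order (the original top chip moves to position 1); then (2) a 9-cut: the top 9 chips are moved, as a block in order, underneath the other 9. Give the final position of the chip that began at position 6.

Track the chip from position 6 forward through each operation:
  after op 1 (in-shuffle): 6 → 13
  after op 2 (cut 9): 13 → 4

4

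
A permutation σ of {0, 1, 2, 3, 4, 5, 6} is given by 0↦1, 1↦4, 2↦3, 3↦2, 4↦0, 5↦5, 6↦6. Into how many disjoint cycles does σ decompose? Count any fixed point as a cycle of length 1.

4

Cycle decomposition: (0 1 4) (2 3) (5) (6).
4 cycles.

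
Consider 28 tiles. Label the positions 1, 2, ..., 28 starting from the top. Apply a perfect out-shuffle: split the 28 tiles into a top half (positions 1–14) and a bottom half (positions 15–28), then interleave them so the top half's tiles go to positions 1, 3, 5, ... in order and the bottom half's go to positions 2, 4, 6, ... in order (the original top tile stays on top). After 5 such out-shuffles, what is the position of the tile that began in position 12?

2

Track the tile's position through each out-shuffle:
12 → 23 → 18 → 8 → 15 → 2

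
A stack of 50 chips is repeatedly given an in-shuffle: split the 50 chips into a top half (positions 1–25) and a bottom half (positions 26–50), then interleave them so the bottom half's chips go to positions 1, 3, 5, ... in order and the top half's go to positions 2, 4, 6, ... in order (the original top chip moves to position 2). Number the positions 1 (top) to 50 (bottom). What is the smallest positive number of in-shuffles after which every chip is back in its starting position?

The in-shuffle permutes the 50 positions with cycle lengths [2, 8, 8, 8, 8, 8, 8].
Every chip is home exactly when every cycle has completed a whole number of laps, i.e. after lcm(2, 8) = 8 in-shuffles.

8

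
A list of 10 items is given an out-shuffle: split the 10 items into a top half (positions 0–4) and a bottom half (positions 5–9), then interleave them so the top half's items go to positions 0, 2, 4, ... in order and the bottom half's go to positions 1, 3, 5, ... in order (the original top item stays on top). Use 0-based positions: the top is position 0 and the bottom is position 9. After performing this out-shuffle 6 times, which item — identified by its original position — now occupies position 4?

4

Work backwards from position 4, undoing one out-shuffle at a time:
4 ← 2 ← 1 ← 5 ← 7 ← 8 ← 4
So the item now at position 4 started at position 4.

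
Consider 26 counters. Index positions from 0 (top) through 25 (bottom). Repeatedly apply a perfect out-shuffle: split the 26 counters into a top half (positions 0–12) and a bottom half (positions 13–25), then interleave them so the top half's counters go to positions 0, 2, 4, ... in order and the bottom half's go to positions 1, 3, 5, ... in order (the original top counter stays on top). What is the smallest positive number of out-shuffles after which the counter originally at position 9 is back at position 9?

20

Follow position 9 under repeated out-shuffles:
9 → 18 → 11 → 22 → 19 → 13 → 1 → 2 → 4 → 8 → 16 → 7 → 14 → 3 → 6 → 12 → 24 → 23 → 21 → 17 → 9
It first returns after 20 out-shuffles.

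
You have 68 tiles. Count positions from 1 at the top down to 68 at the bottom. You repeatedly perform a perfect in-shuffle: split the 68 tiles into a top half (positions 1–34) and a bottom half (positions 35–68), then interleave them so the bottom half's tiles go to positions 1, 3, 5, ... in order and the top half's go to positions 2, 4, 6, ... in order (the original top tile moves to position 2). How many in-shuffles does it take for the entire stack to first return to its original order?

22

The in-shuffle permutes the 68 positions with cycle lengths [2, 11, 11, 22, 22].
Every tile is home exactly when every cycle has completed a whole number of laps, i.e. after lcm(2, 11, 22) = 22 in-shuffles.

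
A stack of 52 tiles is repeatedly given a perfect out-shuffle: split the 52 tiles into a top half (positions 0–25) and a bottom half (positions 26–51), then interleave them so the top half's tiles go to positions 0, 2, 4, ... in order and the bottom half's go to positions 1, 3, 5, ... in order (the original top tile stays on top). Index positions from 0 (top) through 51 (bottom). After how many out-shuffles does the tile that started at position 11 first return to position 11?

Follow position 11 under repeated out-shuffles:
11 → 22 → 44 → 37 → 23 → 46 → 41 → 31 → 11
It first returns after 8 out-shuffles.

8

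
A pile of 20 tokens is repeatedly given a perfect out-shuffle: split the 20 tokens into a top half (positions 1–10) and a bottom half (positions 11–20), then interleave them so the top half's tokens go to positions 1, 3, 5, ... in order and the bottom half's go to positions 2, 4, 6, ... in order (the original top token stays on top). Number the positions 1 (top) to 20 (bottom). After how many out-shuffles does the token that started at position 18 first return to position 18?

Follow position 18 under repeated out-shuffles:
18 → 16 → 12 → 4 → 7 → 13 → 6 → 11 → 2 → 3 → 5 → 9 → 17 → 14 → 8 → 15 → 10 → 19 → 18
It first returns after 18 out-shuffles.

18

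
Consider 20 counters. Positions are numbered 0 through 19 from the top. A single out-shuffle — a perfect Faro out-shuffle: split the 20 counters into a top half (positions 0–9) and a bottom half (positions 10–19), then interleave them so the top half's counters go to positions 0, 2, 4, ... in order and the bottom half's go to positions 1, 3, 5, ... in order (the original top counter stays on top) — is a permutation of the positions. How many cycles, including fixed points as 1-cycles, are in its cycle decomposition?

Trace each unvisited position around until it returns:
(0) (1 2 4 8 16 13 ... len 18) (19)
3 cycles in total.

3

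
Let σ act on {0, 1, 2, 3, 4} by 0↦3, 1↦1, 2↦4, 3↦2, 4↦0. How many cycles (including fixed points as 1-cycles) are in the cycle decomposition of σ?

2

Cycle decomposition: (0 3 2 4) (1).
2 cycles.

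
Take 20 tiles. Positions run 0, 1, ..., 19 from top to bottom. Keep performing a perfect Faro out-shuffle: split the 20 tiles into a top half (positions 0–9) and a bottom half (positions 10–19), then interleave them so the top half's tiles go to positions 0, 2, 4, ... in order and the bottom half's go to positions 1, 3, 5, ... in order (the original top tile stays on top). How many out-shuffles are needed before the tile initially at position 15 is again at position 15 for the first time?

18

Follow position 15 under repeated out-shuffles:
15 → 11 → 3 → 6 → 12 → 5 → 10 → 1 → 2 → 4 → 8 → 16 → 13 → 7 → 14 → 9 → 18 → 17 → 15
It first returns after 18 out-shuffles.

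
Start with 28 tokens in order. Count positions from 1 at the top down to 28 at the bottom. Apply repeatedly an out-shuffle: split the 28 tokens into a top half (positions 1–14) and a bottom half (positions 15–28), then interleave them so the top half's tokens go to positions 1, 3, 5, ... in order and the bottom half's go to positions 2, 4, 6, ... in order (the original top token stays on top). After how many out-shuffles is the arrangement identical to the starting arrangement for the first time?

The out-shuffle permutes the 28 positions with cycle lengths [1, 1, 2, 6, 18].
Every token is home exactly when every cycle has completed a whole number of laps, i.e. after lcm(1, 2, 6, 18) = 18 out-shuffles.

18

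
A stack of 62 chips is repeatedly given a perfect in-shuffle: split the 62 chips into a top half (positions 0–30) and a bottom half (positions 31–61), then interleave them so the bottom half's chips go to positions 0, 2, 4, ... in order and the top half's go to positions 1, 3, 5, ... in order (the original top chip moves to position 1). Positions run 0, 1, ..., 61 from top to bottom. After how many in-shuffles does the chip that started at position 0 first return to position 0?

Follow position 0 under repeated in-shuffles:
0 → 1 → 3 → 7 → 15 → 31 → 0
It first returns after 6 in-shuffles.

6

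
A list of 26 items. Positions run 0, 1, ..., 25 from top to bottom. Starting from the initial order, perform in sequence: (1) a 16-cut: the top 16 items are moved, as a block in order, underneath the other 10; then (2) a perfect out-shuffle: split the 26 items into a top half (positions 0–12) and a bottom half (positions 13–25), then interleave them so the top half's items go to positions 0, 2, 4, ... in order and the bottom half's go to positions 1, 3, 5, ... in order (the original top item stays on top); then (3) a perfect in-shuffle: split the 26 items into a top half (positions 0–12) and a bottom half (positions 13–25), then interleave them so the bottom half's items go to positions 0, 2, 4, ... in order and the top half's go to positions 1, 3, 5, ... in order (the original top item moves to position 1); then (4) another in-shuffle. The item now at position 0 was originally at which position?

19

Undo the operations in reverse order, starting from position 0:
  undo op 4 (in-shuffle, from bottom half): 0 ← 13
  undo op 3 (in-shuffle, from top half): 13 ← 6
  undo op 2 (out-shuffle, from top half): 6 ← 3
  undo op 1 (cut 16): 3 ← 19
So the item at position 0 came from original position 19.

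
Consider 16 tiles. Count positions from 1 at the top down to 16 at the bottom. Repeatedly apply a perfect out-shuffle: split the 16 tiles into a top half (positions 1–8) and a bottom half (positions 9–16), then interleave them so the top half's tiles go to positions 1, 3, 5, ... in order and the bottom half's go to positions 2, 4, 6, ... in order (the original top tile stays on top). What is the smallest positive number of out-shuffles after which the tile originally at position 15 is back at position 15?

Follow position 15 under repeated out-shuffles:
15 → 14 → 12 → 8 → 15
It first returns after 4 out-shuffles.

4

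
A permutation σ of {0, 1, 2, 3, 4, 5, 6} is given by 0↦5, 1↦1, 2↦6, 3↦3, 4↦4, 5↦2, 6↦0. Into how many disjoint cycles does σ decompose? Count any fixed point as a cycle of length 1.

Cycle decomposition: (0 5 2 6) (1) (3) (4).
4 cycles.

4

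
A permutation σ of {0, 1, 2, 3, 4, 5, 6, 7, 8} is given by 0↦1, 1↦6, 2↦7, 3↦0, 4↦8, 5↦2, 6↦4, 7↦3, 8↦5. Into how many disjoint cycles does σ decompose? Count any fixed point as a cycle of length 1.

1

Cycle decomposition: (0 1 6 4 8 5 2 7 3).
1 cycle.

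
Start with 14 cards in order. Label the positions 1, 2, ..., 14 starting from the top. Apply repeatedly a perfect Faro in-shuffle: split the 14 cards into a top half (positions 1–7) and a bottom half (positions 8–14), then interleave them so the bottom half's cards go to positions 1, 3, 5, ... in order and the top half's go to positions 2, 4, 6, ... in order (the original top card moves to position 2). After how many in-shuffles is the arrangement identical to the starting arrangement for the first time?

The in-shuffle permutes the 14 positions with cycle lengths [2, 4, 4, 4].
Every card is home exactly when every cycle has completed a whole number of laps, i.e. after lcm(2, 4) = 4 in-shuffles.

4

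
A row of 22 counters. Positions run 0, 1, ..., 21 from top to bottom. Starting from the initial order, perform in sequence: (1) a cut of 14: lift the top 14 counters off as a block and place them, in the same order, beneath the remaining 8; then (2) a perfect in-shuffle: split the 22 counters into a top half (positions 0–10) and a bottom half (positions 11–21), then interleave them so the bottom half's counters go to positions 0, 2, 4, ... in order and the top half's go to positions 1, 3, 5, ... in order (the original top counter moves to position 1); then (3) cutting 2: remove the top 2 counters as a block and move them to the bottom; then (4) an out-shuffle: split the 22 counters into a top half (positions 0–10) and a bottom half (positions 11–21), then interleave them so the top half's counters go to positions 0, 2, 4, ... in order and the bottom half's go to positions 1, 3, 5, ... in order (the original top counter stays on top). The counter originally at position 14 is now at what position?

21

Track the counter from position 14 forward through each operation:
  after op 1 (cut 14): 14 → 0
  after op 2 (in-shuffle): 0 → 1
  after op 3 (cut 2): 1 → 21
  after op 4 (out-shuffle): 21 → 21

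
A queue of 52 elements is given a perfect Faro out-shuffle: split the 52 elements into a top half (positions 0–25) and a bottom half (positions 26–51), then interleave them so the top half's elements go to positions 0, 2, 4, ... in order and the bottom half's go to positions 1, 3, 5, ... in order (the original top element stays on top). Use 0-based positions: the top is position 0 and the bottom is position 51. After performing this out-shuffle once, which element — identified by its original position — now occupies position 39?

45

Work backwards from position 39, undoing one out-shuffle at a time:
39 ← 45
So the element now at position 39 started at position 45.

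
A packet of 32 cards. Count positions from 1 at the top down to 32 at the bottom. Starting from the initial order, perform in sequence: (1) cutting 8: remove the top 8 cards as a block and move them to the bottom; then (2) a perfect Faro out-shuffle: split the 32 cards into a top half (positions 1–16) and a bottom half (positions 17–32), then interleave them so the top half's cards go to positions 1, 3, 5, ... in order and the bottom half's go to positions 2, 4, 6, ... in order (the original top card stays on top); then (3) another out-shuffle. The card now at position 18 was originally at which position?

Undo the operations in reverse order, starting from position 18:
  undo op 3 (out-shuffle, from bottom half): 18 ← 25
  undo op 2 (out-shuffle, from top half): 25 ← 13
  undo op 1 (cut 8): 13 ← 21
So the card at position 18 came from original position 21.

21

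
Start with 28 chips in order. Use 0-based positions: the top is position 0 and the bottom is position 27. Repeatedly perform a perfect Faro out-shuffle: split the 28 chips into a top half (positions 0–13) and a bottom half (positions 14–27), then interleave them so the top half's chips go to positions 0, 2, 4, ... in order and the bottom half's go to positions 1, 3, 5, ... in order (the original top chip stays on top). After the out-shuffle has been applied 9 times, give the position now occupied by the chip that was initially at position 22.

5

Track the chip's position through each out-shuffle:
22 → 17 → 7 → 14 → 1 → 2 → 4 → 8 → 16 → 5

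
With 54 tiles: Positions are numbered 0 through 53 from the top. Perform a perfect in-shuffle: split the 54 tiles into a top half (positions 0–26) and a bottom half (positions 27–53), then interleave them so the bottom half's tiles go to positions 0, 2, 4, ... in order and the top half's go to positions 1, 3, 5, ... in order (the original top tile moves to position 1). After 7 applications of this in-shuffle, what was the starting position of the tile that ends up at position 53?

2

Work backwards from position 53, undoing one in-shuffle at a time:
53 ← 26 ← 40 ← 47 ← 23 ← 11 ← 5 ← 2
So the tile now at position 53 started at position 2.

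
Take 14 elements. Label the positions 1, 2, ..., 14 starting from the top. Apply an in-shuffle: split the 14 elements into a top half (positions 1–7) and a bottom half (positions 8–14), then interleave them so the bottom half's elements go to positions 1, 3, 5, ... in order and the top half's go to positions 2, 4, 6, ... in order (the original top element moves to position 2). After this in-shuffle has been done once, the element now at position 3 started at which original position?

9

Work backwards from position 3, undoing one in-shuffle at a time:
3 ← 9
So the element now at position 3 started at position 9.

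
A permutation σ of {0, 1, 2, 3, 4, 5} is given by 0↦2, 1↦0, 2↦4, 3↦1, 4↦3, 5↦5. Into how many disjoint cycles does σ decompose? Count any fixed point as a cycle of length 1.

Cycle decomposition: (0 2 4 3 1) (5).
2 cycles.

2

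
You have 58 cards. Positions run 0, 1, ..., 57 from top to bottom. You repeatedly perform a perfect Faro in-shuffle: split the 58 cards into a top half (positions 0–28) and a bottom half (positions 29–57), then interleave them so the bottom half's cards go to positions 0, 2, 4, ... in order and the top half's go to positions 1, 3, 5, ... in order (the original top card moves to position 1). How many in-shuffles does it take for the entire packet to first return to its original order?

The in-shuffle permutes the 58 positions with cycle lengths [58].
Every card is home exactly when every cycle has completed a whole number of laps, i.e. after lcm(58) = 58 in-shuffles.

58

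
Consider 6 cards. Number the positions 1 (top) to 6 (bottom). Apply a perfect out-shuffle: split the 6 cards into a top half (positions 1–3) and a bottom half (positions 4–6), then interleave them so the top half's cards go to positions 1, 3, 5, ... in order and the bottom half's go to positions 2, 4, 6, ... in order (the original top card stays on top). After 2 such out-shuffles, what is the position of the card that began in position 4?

Track the card's position through each out-shuffle:
4 → 2 → 3

3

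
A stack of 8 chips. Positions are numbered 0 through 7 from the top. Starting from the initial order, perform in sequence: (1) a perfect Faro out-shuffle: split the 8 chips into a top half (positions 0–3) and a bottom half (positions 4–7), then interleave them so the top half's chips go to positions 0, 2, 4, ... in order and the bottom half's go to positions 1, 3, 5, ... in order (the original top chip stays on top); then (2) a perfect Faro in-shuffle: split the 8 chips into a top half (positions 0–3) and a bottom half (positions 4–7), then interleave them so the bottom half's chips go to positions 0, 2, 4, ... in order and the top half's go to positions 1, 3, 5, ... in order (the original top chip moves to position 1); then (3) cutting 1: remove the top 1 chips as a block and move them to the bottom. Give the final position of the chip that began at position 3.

Track the chip from position 3 forward through each operation:
  after op 1 (out-shuffle): 3 → 6
  after op 2 (in-shuffle): 6 → 4
  after op 3 (cut 1): 4 → 3

3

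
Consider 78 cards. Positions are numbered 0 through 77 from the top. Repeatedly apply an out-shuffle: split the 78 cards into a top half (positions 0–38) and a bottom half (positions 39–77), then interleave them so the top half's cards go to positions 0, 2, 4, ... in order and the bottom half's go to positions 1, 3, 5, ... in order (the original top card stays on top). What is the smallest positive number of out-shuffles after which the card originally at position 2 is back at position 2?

Follow position 2 under repeated out-shuffles:
2 → 4 → 8 → 16 → 32 → 64 → 51 → 25 → ... → 2 (length 30)
It first returns after 30 out-shuffles.

30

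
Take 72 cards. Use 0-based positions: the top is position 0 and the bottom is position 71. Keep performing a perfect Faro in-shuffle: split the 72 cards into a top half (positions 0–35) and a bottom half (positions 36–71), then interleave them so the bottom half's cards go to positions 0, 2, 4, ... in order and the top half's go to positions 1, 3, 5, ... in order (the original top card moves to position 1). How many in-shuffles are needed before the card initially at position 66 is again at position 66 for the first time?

9

Follow position 66 under repeated in-shuffles:
66 → 60 → 48 → 24 → 49 → 26 → 53 → 34 → 69 → 66
It first returns after 9 in-shuffles.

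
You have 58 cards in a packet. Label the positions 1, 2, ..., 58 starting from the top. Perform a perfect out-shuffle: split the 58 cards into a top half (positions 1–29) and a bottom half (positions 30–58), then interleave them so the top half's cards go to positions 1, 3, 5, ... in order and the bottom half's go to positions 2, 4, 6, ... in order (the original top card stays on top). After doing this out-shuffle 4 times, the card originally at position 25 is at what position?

Track the card's position through each out-shuffle:
25 → 49 → 40 → 22 → 43

43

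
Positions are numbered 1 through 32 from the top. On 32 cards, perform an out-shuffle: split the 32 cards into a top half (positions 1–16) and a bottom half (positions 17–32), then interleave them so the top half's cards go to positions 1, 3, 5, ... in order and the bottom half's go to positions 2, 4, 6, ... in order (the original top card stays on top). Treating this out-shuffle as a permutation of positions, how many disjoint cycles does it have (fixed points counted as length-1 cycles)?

8

Trace each unvisited position around until it returns:
(1) (2 3 5 9 17) (4 7 13 25 18) (6 11 21 10 19) (8 15 29 26 20) (12 23 14 27 22) (16 31 30 28 24) (32)
8 cycles in total.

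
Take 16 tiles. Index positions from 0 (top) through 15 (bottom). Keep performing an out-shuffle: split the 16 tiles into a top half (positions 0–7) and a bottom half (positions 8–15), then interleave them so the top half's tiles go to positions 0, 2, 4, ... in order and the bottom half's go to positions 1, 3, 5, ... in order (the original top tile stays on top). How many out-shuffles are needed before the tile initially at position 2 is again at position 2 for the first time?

4

Follow position 2 under repeated out-shuffles:
2 → 4 → 8 → 1 → 2
It first returns after 4 out-shuffles.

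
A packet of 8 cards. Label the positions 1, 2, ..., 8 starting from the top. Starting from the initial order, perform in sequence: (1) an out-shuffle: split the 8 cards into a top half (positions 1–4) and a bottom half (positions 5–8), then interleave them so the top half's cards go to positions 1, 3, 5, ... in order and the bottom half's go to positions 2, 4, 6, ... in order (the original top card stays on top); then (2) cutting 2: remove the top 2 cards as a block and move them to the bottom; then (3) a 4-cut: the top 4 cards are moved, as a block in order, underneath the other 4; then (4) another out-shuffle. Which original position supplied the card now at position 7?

5

Undo the operations in reverse order, starting from position 7:
  undo op 4 (out-shuffle, from top half): 7 ← 4
  undo op 3 (cut 4): 4 ← 8
  undo op 2 (cut 2): 8 ← 2
  undo op 1 (out-shuffle, from bottom half): 2 ← 5
So the card at position 7 came from original position 5.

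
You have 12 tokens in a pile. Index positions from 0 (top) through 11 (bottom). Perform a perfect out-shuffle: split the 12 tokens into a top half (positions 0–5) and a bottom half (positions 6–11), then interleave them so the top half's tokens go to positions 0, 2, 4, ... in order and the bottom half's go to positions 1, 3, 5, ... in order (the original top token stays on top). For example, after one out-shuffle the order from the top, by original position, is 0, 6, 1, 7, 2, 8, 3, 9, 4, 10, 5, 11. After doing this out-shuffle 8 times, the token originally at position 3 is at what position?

Track the token's position through each out-shuffle:
3 → 6 → 1 → 2 → 4 → 8 → 5 → 10 → 9

9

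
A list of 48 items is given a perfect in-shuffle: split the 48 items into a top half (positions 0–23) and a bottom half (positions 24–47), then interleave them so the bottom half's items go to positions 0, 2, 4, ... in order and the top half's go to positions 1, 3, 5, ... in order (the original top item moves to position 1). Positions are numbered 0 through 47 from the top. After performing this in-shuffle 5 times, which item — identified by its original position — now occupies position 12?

Work backwards from position 12, undoing one in-shuffle at a time:
12 ← 30 ← 39 ← 19 ← 9 ← 4
So the item now at position 12 started at position 4.

4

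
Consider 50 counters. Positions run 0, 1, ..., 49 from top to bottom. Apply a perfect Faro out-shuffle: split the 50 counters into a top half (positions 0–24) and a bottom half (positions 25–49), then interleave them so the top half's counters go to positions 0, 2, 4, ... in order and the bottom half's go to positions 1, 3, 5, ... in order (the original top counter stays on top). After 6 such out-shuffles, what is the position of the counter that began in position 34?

Track the counter's position through each out-shuffle:
34 → 19 → 38 → 27 → 5 → 10 → 20

20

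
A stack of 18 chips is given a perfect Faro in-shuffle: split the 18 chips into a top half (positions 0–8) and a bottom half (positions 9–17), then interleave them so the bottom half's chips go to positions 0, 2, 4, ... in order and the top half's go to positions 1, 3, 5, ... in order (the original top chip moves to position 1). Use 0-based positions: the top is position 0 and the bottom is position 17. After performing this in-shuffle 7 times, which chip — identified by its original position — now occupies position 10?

12

Work backwards from position 10, undoing one in-shuffle at a time:
10 ← 14 ← 16 ← 17 ← 8 ← 13 ← 6 ← 12
So the chip now at position 10 started at position 12.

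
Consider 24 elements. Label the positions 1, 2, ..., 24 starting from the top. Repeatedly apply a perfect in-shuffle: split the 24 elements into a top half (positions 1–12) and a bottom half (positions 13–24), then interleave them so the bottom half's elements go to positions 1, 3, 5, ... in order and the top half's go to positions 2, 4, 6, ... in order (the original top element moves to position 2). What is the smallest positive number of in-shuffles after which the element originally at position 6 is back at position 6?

Follow position 6 under repeated in-shuffles:
6 → 12 → 24 → 23 → 21 → 17 → 9 → 18 → 11 → 22 → 19 → 13 → 1 → 2 → 4 → 8 → 16 → 7 → 14 → 3 → 6
It first returns after 20 in-shuffles.

20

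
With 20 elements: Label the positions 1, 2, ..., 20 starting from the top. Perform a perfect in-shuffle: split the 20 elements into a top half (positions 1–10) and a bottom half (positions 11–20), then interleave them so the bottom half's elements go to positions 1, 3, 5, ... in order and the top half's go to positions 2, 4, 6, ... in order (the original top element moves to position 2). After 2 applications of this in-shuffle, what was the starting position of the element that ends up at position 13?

Work backwards from position 13, undoing one in-shuffle at a time:
13 ← 17 ← 19
So the element now at position 13 started at position 19.

19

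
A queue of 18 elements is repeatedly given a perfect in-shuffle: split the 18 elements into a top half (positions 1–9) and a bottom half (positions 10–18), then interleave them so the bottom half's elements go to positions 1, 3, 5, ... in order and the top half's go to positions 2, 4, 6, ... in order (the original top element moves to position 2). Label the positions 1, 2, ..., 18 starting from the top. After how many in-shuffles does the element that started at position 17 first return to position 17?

Follow position 17 under repeated in-shuffles:
17 → 15 → 11 → 3 → 6 → 12 → 5 → 10 → 1 → 2 → 4 → 8 → 16 → 13 → 7 → 14 → 9 → 18 → 17
It first returns after 18 in-shuffles.

18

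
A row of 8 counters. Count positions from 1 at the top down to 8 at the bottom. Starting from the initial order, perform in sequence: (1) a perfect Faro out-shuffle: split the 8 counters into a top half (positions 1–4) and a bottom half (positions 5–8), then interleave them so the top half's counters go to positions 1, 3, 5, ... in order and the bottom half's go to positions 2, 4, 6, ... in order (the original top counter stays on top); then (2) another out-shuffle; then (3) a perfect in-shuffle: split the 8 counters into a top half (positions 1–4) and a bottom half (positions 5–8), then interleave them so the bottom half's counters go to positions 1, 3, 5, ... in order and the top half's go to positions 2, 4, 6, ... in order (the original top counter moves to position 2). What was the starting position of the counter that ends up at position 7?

Undo the operations in reverse order, starting from position 7:
  undo op 3 (in-shuffle, from bottom half): 7 ← 8
  undo op 2 (out-shuffle, from bottom half): 8 ← 8
  undo op 1 (out-shuffle, from bottom half): 8 ← 8
So the counter at position 7 came from original position 8.

8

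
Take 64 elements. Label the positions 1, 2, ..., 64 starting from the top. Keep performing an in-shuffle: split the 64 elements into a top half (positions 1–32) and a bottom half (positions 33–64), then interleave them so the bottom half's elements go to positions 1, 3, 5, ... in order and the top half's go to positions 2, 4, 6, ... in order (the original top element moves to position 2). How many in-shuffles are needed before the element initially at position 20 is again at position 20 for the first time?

12

Follow position 20 under repeated in-shuffles:
20 → 40 → 15 → 30 → 60 → 55 → 45 → 25 → 50 → 35 → 5 → 10 → 20
It first returns after 12 in-shuffles.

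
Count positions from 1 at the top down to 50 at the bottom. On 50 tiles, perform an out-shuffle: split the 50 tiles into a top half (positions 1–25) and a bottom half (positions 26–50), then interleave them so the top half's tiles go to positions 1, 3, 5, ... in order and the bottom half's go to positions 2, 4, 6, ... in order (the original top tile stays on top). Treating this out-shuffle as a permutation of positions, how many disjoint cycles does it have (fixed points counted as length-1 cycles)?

6

Trace each unvisited position around until it returns:
(1) (2 3 5 9 17 33 ... len 21) (4 7 13 25 49 48 ... len 21) (8 15 29) (22 43 36) (50)
6 cycles in total.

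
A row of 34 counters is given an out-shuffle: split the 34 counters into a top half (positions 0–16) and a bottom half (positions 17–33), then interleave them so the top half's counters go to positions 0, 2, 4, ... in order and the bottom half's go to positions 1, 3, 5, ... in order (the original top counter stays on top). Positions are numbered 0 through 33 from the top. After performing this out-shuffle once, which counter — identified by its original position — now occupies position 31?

Work backwards from position 31, undoing one out-shuffle at a time:
31 ← 32
So the counter now at position 31 started at position 32.

32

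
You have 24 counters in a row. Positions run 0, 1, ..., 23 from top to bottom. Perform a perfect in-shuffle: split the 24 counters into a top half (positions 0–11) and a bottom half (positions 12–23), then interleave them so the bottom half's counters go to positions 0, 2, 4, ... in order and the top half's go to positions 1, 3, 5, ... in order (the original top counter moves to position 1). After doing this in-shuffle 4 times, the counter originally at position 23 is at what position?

Track the counter's position through each in-shuffle:
23 → 22 → 20 → 16 → 8

8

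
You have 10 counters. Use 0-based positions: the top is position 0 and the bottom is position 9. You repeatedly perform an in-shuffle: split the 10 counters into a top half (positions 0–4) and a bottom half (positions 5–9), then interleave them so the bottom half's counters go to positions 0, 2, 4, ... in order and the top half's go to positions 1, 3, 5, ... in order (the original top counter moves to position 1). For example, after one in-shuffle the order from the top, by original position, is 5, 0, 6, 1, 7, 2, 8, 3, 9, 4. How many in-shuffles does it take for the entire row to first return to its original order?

10

The in-shuffle permutes the 10 positions with cycle lengths [10].
Every counter is home exactly when every cycle has completed a whole number of laps, i.e. after lcm(10) = 10 in-shuffles.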